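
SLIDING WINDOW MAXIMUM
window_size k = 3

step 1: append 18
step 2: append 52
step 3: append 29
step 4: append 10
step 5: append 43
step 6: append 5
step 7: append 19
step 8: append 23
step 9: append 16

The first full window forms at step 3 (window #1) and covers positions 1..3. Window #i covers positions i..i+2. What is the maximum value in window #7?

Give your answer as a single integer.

Answer: 23

Derivation:
step 1: append 18 -> window=[18] (not full yet)
step 2: append 52 -> window=[18, 52] (not full yet)
step 3: append 29 -> window=[18, 52, 29] -> max=52
step 4: append 10 -> window=[52, 29, 10] -> max=52
step 5: append 43 -> window=[29, 10, 43] -> max=43
step 6: append 5 -> window=[10, 43, 5] -> max=43
step 7: append 19 -> window=[43, 5, 19] -> max=43
step 8: append 23 -> window=[5, 19, 23] -> max=23
step 9: append 16 -> window=[19, 23, 16] -> max=23
Window #7 max = 23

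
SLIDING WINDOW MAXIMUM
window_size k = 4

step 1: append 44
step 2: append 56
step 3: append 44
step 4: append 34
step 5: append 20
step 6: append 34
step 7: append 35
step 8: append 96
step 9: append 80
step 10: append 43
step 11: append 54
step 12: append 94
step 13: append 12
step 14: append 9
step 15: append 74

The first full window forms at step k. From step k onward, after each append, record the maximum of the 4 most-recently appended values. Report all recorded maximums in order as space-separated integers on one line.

Answer: 56 56 44 35 96 96 96 96 94 94 94 94

Derivation:
step 1: append 44 -> window=[44] (not full yet)
step 2: append 56 -> window=[44, 56] (not full yet)
step 3: append 44 -> window=[44, 56, 44] (not full yet)
step 4: append 34 -> window=[44, 56, 44, 34] -> max=56
step 5: append 20 -> window=[56, 44, 34, 20] -> max=56
step 6: append 34 -> window=[44, 34, 20, 34] -> max=44
step 7: append 35 -> window=[34, 20, 34, 35] -> max=35
step 8: append 96 -> window=[20, 34, 35, 96] -> max=96
step 9: append 80 -> window=[34, 35, 96, 80] -> max=96
step 10: append 43 -> window=[35, 96, 80, 43] -> max=96
step 11: append 54 -> window=[96, 80, 43, 54] -> max=96
step 12: append 94 -> window=[80, 43, 54, 94] -> max=94
step 13: append 12 -> window=[43, 54, 94, 12] -> max=94
step 14: append 9 -> window=[54, 94, 12, 9] -> max=94
step 15: append 74 -> window=[94, 12, 9, 74] -> max=94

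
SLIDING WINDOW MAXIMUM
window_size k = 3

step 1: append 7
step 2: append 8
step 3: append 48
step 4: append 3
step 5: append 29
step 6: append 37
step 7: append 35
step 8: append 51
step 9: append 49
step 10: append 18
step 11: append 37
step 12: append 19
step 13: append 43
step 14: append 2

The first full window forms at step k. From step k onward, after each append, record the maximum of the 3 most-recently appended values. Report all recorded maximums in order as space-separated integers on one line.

Answer: 48 48 48 37 37 51 51 51 49 37 43 43

Derivation:
step 1: append 7 -> window=[7] (not full yet)
step 2: append 8 -> window=[7, 8] (not full yet)
step 3: append 48 -> window=[7, 8, 48] -> max=48
step 4: append 3 -> window=[8, 48, 3] -> max=48
step 5: append 29 -> window=[48, 3, 29] -> max=48
step 6: append 37 -> window=[3, 29, 37] -> max=37
step 7: append 35 -> window=[29, 37, 35] -> max=37
step 8: append 51 -> window=[37, 35, 51] -> max=51
step 9: append 49 -> window=[35, 51, 49] -> max=51
step 10: append 18 -> window=[51, 49, 18] -> max=51
step 11: append 37 -> window=[49, 18, 37] -> max=49
step 12: append 19 -> window=[18, 37, 19] -> max=37
step 13: append 43 -> window=[37, 19, 43] -> max=43
step 14: append 2 -> window=[19, 43, 2] -> max=43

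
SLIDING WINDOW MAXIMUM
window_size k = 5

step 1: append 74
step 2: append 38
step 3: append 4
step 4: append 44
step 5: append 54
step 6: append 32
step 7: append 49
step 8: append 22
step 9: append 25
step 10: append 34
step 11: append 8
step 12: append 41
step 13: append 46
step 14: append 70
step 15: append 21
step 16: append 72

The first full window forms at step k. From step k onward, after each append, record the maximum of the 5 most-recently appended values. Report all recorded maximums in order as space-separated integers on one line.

step 1: append 74 -> window=[74] (not full yet)
step 2: append 38 -> window=[74, 38] (not full yet)
step 3: append 4 -> window=[74, 38, 4] (not full yet)
step 4: append 44 -> window=[74, 38, 4, 44] (not full yet)
step 5: append 54 -> window=[74, 38, 4, 44, 54] -> max=74
step 6: append 32 -> window=[38, 4, 44, 54, 32] -> max=54
step 7: append 49 -> window=[4, 44, 54, 32, 49] -> max=54
step 8: append 22 -> window=[44, 54, 32, 49, 22] -> max=54
step 9: append 25 -> window=[54, 32, 49, 22, 25] -> max=54
step 10: append 34 -> window=[32, 49, 22, 25, 34] -> max=49
step 11: append 8 -> window=[49, 22, 25, 34, 8] -> max=49
step 12: append 41 -> window=[22, 25, 34, 8, 41] -> max=41
step 13: append 46 -> window=[25, 34, 8, 41, 46] -> max=46
step 14: append 70 -> window=[34, 8, 41, 46, 70] -> max=70
step 15: append 21 -> window=[8, 41, 46, 70, 21] -> max=70
step 16: append 72 -> window=[41, 46, 70, 21, 72] -> max=72

Answer: 74 54 54 54 54 49 49 41 46 70 70 72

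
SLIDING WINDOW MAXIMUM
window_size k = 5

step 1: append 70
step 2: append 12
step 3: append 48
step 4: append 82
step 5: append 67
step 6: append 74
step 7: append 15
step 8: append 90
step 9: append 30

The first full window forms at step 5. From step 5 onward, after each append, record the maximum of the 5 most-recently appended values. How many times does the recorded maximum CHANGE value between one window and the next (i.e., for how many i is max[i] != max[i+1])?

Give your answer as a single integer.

step 1: append 70 -> window=[70] (not full yet)
step 2: append 12 -> window=[70, 12] (not full yet)
step 3: append 48 -> window=[70, 12, 48] (not full yet)
step 4: append 82 -> window=[70, 12, 48, 82] (not full yet)
step 5: append 67 -> window=[70, 12, 48, 82, 67] -> max=82
step 6: append 74 -> window=[12, 48, 82, 67, 74] -> max=82
step 7: append 15 -> window=[48, 82, 67, 74, 15] -> max=82
step 8: append 90 -> window=[82, 67, 74, 15, 90] -> max=90
step 9: append 30 -> window=[67, 74, 15, 90, 30] -> max=90
Recorded maximums: 82 82 82 90 90
Changes between consecutive maximums: 1

Answer: 1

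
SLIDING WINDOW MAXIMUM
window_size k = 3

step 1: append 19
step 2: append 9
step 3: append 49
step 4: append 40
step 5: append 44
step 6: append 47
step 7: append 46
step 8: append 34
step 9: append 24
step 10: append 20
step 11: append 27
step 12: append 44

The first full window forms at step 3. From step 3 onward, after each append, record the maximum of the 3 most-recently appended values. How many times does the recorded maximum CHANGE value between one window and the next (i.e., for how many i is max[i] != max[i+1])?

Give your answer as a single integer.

step 1: append 19 -> window=[19] (not full yet)
step 2: append 9 -> window=[19, 9] (not full yet)
step 3: append 49 -> window=[19, 9, 49] -> max=49
step 4: append 40 -> window=[9, 49, 40] -> max=49
step 5: append 44 -> window=[49, 40, 44] -> max=49
step 6: append 47 -> window=[40, 44, 47] -> max=47
step 7: append 46 -> window=[44, 47, 46] -> max=47
step 8: append 34 -> window=[47, 46, 34] -> max=47
step 9: append 24 -> window=[46, 34, 24] -> max=46
step 10: append 20 -> window=[34, 24, 20] -> max=34
step 11: append 27 -> window=[24, 20, 27] -> max=27
step 12: append 44 -> window=[20, 27, 44] -> max=44
Recorded maximums: 49 49 49 47 47 47 46 34 27 44
Changes between consecutive maximums: 5

Answer: 5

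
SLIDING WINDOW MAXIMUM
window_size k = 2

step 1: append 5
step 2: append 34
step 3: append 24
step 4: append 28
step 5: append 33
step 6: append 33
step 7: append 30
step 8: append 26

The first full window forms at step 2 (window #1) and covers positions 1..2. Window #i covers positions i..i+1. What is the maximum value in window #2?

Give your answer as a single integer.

Answer: 34

Derivation:
step 1: append 5 -> window=[5] (not full yet)
step 2: append 34 -> window=[5, 34] -> max=34
step 3: append 24 -> window=[34, 24] -> max=34
Window #2 max = 34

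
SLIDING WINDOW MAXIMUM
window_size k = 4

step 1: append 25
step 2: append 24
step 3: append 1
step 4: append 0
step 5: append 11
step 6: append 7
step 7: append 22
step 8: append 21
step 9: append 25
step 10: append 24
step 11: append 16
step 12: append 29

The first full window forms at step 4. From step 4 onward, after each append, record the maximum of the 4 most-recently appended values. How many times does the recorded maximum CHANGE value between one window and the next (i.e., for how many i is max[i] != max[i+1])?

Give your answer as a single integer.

step 1: append 25 -> window=[25] (not full yet)
step 2: append 24 -> window=[25, 24] (not full yet)
step 3: append 1 -> window=[25, 24, 1] (not full yet)
step 4: append 0 -> window=[25, 24, 1, 0] -> max=25
step 5: append 11 -> window=[24, 1, 0, 11] -> max=24
step 6: append 7 -> window=[1, 0, 11, 7] -> max=11
step 7: append 22 -> window=[0, 11, 7, 22] -> max=22
step 8: append 21 -> window=[11, 7, 22, 21] -> max=22
step 9: append 25 -> window=[7, 22, 21, 25] -> max=25
step 10: append 24 -> window=[22, 21, 25, 24] -> max=25
step 11: append 16 -> window=[21, 25, 24, 16] -> max=25
step 12: append 29 -> window=[25, 24, 16, 29] -> max=29
Recorded maximums: 25 24 11 22 22 25 25 25 29
Changes between consecutive maximums: 5

Answer: 5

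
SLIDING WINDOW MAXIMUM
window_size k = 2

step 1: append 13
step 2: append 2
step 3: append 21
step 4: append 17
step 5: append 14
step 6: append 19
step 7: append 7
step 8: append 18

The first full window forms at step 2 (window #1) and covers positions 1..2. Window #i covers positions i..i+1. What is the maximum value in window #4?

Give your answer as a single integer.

step 1: append 13 -> window=[13] (not full yet)
step 2: append 2 -> window=[13, 2] -> max=13
step 3: append 21 -> window=[2, 21] -> max=21
step 4: append 17 -> window=[21, 17] -> max=21
step 5: append 14 -> window=[17, 14] -> max=17
Window #4 max = 17

Answer: 17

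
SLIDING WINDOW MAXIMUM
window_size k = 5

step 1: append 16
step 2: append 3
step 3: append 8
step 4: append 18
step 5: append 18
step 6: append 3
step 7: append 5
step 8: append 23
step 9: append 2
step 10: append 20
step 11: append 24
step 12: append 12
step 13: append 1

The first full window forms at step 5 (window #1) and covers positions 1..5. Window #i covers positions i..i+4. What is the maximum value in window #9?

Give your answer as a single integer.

Answer: 24

Derivation:
step 1: append 16 -> window=[16] (not full yet)
step 2: append 3 -> window=[16, 3] (not full yet)
step 3: append 8 -> window=[16, 3, 8] (not full yet)
step 4: append 18 -> window=[16, 3, 8, 18] (not full yet)
step 5: append 18 -> window=[16, 3, 8, 18, 18] -> max=18
step 6: append 3 -> window=[3, 8, 18, 18, 3] -> max=18
step 7: append 5 -> window=[8, 18, 18, 3, 5] -> max=18
step 8: append 23 -> window=[18, 18, 3, 5, 23] -> max=23
step 9: append 2 -> window=[18, 3, 5, 23, 2] -> max=23
step 10: append 20 -> window=[3, 5, 23, 2, 20] -> max=23
step 11: append 24 -> window=[5, 23, 2, 20, 24] -> max=24
step 12: append 12 -> window=[23, 2, 20, 24, 12] -> max=24
step 13: append 1 -> window=[2, 20, 24, 12, 1] -> max=24
Window #9 max = 24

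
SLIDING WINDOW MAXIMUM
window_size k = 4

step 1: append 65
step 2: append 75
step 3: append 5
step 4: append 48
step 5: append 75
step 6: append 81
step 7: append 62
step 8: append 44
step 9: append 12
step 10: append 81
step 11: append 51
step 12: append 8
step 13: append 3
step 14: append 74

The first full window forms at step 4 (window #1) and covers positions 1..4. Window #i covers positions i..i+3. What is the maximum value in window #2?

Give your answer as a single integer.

step 1: append 65 -> window=[65] (not full yet)
step 2: append 75 -> window=[65, 75] (not full yet)
step 3: append 5 -> window=[65, 75, 5] (not full yet)
step 4: append 48 -> window=[65, 75, 5, 48] -> max=75
step 5: append 75 -> window=[75, 5, 48, 75] -> max=75
Window #2 max = 75

Answer: 75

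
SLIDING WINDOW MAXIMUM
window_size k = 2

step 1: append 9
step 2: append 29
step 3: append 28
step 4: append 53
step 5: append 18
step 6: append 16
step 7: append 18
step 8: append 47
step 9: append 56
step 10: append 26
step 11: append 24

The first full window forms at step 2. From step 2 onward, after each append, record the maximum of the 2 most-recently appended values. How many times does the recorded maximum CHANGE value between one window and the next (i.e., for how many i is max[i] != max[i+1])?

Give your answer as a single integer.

step 1: append 9 -> window=[9] (not full yet)
step 2: append 29 -> window=[9, 29] -> max=29
step 3: append 28 -> window=[29, 28] -> max=29
step 4: append 53 -> window=[28, 53] -> max=53
step 5: append 18 -> window=[53, 18] -> max=53
step 6: append 16 -> window=[18, 16] -> max=18
step 7: append 18 -> window=[16, 18] -> max=18
step 8: append 47 -> window=[18, 47] -> max=47
step 9: append 56 -> window=[47, 56] -> max=56
step 10: append 26 -> window=[56, 26] -> max=56
step 11: append 24 -> window=[26, 24] -> max=26
Recorded maximums: 29 29 53 53 18 18 47 56 56 26
Changes between consecutive maximums: 5

Answer: 5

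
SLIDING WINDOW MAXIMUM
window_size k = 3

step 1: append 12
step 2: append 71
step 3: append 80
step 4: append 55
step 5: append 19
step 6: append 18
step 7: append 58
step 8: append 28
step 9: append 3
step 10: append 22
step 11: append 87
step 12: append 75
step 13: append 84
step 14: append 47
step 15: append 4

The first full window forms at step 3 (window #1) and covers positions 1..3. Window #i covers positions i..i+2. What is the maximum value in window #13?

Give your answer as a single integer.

Answer: 84

Derivation:
step 1: append 12 -> window=[12] (not full yet)
step 2: append 71 -> window=[12, 71] (not full yet)
step 3: append 80 -> window=[12, 71, 80] -> max=80
step 4: append 55 -> window=[71, 80, 55] -> max=80
step 5: append 19 -> window=[80, 55, 19] -> max=80
step 6: append 18 -> window=[55, 19, 18] -> max=55
step 7: append 58 -> window=[19, 18, 58] -> max=58
step 8: append 28 -> window=[18, 58, 28] -> max=58
step 9: append 3 -> window=[58, 28, 3] -> max=58
step 10: append 22 -> window=[28, 3, 22] -> max=28
step 11: append 87 -> window=[3, 22, 87] -> max=87
step 12: append 75 -> window=[22, 87, 75] -> max=87
step 13: append 84 -> window=[87, 75, 84] -> max=87
step 14: append 47 -> window=[75, 84, 47] -> max=84
step 15: append 4 -> window=[84, 47, 4] -> max=84
Window #13 max = 84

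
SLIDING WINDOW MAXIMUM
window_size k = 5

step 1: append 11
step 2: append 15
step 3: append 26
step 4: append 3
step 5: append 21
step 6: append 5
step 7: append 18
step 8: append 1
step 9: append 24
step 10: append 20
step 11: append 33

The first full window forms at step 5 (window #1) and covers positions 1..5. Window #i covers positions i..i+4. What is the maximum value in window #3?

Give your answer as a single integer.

Answer: 26

Derivation:
step 1: append 11 -> window=[11] (not full yet)
step 2: append 15 -> window=[11, 15] (not full yet)
step 3: append 26 -> window=[11, 15, 26] (not full yet)
step 4: append 3 -> window=[11, 15, 26, 3] (not full yet)
step 5: append 21 -> window=[11, 15, 26, 3, 21] -> max=26
step 6: append 5 -> window=[15, 26, 3, 21, 5] -> max=26
step 7: append 18 -> window=[26, 3, 21, 5, 18] -> max=26
Window #3 max = 26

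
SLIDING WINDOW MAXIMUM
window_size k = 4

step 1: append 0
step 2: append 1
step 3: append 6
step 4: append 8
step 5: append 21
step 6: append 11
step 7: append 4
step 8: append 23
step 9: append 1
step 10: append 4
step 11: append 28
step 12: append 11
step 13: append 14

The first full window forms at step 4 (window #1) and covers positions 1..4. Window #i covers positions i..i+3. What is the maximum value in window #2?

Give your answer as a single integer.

step 1: append 0 -> window=[0] (not full yet)
step 2: append 1 -> window=[0, 1] (not full yet)
step 3: append 6 -> window=[0, 1, 6] (not full yet)
step 4: append 8 -> window=[0, 1, 6, 8] -> max=8
step 5: append 21 -> window=[1, 6, 8, 21] -> max=21
Window #2 max = 21

Answer: 21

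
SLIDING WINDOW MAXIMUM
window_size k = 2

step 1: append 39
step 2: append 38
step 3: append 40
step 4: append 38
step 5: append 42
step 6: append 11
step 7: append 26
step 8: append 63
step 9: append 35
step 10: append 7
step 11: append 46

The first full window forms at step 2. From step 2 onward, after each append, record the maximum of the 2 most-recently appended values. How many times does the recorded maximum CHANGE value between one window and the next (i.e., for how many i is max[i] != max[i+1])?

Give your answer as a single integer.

Answer: 6

Derivation:
step 1: append 39 -> window=[39] (not full yet)
step 2: append 38 -> window=[39, 38] -> max=39
step 3: append 40 -> window=[38, 40] -> max=40
step 4: append 38 -> window=[40, 38] -> max=40
step 5: append 42 -> window=[38, 42] -> max=42
step 6: append 11 -> window=[42, 11] -> max=42
step 7: append 26 -> window=[11, 26] -> max=26
step 8: append 63 -> window=[26, 63] -> max=63
step 9: append 35 -> window=[63, 35] -> max=63
step 10: append 7 -> window=[35, 7] -> max=35
step 11: append 46 -> window=[7, 46] -> max=46
Recorded maximums: 39 40 40 42 42 26 63 63 35 46
Changes between consecutive maximums: 6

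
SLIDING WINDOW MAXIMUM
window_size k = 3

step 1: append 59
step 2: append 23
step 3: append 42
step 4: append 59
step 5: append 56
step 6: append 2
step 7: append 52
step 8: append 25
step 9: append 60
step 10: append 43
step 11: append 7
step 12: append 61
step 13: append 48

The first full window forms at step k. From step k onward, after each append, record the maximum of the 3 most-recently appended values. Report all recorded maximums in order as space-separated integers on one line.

step 1: append 59 -> window=[59] (not full yet)
step 2: append 23 -> window=[59, 23] (not full yet)
step 3: append 42 -> window=[59, 23, 42] -> max=59
step 4: append 59 -> window=[23, 42, 59] -> max=59
step 5: append 56 -> window=[42, 59, 56] -> max=59
step 6: append 2 -> window=[59, 56, 2] -> max=59
step 7: append 52 -> window=[56, 2, 52] -> max=56
step 8: append 25 -> window=[2, 52, 25] -> max=52
step 9: append 60 -> window=[52, 25, 60] -> max=60
step 10: append 43 -> window=[25, 60, 43] -> max=60
step 11: append 7 -> window=[60, 43, 7] -> max=60
step 12: append 61 -> window=[43, 7, 61] -> max=61
step 13: append 48 -> window=[7, 61, 48] -> max=61

Answer: 59 59 59 59 56 52 60 60 60 61 61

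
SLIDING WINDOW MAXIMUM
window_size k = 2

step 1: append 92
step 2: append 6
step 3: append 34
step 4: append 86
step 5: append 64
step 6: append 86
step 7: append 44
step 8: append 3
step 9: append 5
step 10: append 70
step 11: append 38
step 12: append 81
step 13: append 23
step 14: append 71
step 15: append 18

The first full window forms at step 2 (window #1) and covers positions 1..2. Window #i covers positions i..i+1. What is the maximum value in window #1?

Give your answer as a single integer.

Answer: 92

Derivation:
step 1: append 92 -> window=[92] (not full yet)
step 2: append 6 -> window=[92, 6] -> max=92
Window #1 max = 92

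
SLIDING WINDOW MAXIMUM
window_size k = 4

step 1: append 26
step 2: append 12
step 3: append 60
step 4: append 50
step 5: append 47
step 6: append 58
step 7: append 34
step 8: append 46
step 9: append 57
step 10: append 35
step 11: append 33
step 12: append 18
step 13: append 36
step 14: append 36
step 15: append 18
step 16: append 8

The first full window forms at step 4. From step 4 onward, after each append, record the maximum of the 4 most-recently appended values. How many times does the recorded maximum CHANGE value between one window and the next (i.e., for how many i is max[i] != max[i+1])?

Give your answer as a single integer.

Answer: 3

Derivation:
step 1: append 26 -> window=[26] (not full yet)
step 2: append 12 -> window=[26, 12] (not full yet)
step 3: append 60 -> window=[26, 12, 60] (not full yet)
step 4: append 50 -> window=[26, 12, 60, 50] -> max=60
step 5: append 47 -> window=[12, 60, 50, 47] -> max=60
step 6: append 58 -> window=[60, 50, 47, 58] -> max=60
step 7: append 34 -> window=[50, 47, 58, 34] -> max=58
step 8: append 46 -> window=[47, 58, 34, 46] -> max=58
step 9: append 57 -> window=[58, 34, 46, 57] -> max=58
step 10: append 35 -> window=[34, 46, 57, 35] -> max=57
step 11: append 33 -> window=[46, 57, 35, 33] -> max=57
step 12: append 18 -> window=[57, 35, 33, 18] -> max=57
step 13: append 36 -> window=[35, 33, 18, 36] -> max=36
step 14: append 36 -> window=[33, 18, 36, 36] -> max=36
step 15: append 18 -> window=[18, 36, 36, 18] -> max=36
step 16: append 8 -> window=[36, 36, 18, 8] -> max=36
Recorded maximums: 60 60 60 58 58 58 57 57 57 36 36 36 36
Changes between consecutive maximums: 3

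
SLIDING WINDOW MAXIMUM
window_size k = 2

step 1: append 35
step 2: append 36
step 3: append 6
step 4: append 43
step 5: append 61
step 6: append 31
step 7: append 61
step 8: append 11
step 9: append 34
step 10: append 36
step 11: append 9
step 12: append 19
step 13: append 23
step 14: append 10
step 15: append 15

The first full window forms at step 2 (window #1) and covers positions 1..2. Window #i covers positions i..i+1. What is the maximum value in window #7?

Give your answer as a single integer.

Answer: 61

Derivation:
step 1: append 35 -> window=[35] (not full yet)
step 2: append 36 -> window=[35, 36] -> max=36
step 3: append 6 -> window=[36, 6] -> max=36
step 4: append 43 -> window=[6, 43] -> max=43
step 5: append 61 -> window=[43, 61] -> max=61
step 6: append 31 -> window=[61, 31] -> max=61
step 7: append 61 -> window=[31, 61] -> max=61
step 8: append 11 -> window=[61, 11] -> max=61
Window #7 max = 61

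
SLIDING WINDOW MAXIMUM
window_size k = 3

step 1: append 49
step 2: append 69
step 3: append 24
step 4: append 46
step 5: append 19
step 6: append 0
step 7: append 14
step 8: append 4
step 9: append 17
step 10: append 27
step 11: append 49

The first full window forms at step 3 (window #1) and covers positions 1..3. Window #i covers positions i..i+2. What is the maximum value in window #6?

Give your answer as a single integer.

Answer: 14

Derivation:
step 1: append 49 -> window=[49] (not full yet)
step 2: append 69 -> window=[49, 69] (not full yet)
step 3: append 24 -> window=[49, 69, 24] -> max=69
step 4: append 46 -> window=[69, 24, 46] -> max=69
step 5: append 19 -> window=[24, 46, 19] -> max=46
step 6: append 0 -> window=[46, 19, 0] -> max=46
step 7: append 14 -> window=[19, 0, 14] -> max=19
step 8: append 4 -> window=[0, 14, 4] -> max=14
Window #6 max = 14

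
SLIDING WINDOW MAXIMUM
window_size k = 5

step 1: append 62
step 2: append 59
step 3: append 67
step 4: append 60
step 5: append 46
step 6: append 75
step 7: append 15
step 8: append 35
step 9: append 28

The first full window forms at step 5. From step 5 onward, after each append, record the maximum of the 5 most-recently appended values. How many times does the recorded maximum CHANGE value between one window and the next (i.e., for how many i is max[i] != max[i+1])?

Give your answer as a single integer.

step 1: append 62 -> window=[62] (not full yet)
step 2: append 59 -> window=[62, 59] (not full yet)
step 3: append 67 -> window=[62, 59, 67] (not full yet)
step 4: append 60 -> window=[62, 59, 67, 60] (not full yet)
step 5: append 46 -> window=[62, 59, 67, 60, 46] -> max=67
step 6: append 75 -> window=[59, 67, 60, 46, 75] -> max=75
step 7: append 15 -> window=[67, 60, 46, 75, 15] -> max=75
step 8: append 35 -> window=[60, 46, 75, 15, 35] -> max=75
step 9: append 28 -> window=[46, 75, 15, 35, 28] -> max=75
Recorded maximums: 67 75 75 75 75
Changes between consecutive maximums: 1

Answer: 1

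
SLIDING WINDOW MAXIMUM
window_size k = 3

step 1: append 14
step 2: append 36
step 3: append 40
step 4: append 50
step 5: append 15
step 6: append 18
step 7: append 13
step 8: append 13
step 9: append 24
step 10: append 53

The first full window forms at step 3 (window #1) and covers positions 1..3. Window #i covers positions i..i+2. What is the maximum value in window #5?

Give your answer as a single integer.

step 1: append 14 -> window=[14] (not full yet)
step 2: append 36 -> window=[14, 36] (not full yet)
step 3: append 40 -> window=[14, 36, 40] -> max=40
step 4: append 50 -> window=[36, 40, 50] -> max=50
step 5: append 15 -> window=[40, 50, 15] -> max=50
step 6: append 18 -> window=[50, 15, 18] -> max=50
step 7: append 13 -> window=[15, 18, 13] -> max=18
Window #5 max = 18

Answer: 18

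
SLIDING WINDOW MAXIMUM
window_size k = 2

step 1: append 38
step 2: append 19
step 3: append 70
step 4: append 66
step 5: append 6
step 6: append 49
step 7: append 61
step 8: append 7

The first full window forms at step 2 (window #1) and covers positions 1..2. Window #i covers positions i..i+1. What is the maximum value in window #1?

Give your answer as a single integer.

Answer: 38

Derivation:
step 1: append 38 -> window=[38] (not full yet)
step 2: append 19 -> window=[38, 19] -> max=38
Window #1 max = 38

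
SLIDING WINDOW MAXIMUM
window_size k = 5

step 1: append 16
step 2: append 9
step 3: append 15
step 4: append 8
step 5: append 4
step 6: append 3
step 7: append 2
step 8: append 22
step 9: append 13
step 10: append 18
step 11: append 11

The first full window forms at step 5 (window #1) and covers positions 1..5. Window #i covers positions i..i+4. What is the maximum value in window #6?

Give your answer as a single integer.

Answer: 22

Derivation:
step 1: append 16 -> window=[16] (not full yet)
step 2: append 9 -> window=[16, 9] (not full yet)
step 3: append 15 -> window=[16, 9, 15] (not full yet)
step 4: append 8 -> window=[16, 9, 15, 8] (not full yet)
step 5: append 4 -> window=[16, 9, 15, 8, 4] -> max=16
step 6: append 3 -> window=[9, 15, 8, 4, 3] -> max=15
step 7: append 2 -> window=[15, 8, 4, 3, 2] -> max=15
step 8: append 22 -> window=[8, 4, 3, 2, 22] -> max=22
step 9: append 13 -> window=[4, 3, 2, 22, 13] -> max=22
step 10: append 18 -> window=[3, 2, 22, 13, 18] -> max=22
Window #6 max = 22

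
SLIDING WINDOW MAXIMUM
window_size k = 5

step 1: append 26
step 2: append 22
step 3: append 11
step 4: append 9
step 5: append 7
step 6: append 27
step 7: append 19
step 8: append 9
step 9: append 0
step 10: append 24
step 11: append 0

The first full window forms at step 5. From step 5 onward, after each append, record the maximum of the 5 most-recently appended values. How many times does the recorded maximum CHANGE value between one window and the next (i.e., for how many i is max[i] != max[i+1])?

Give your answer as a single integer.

step 1: append 26 -> window=[26] (not full yet)
step 2: append 22 -> window=[26, 22] (not full yet)
step 3: append 11 -> window=[26, 22, 11] (not full yet)
step 4: append 9 -> window=[26, 22, 11, 9] (not full yet)
step 5: append 7 -> window=[26, 22, 11, 9, 7] -> max=26
step 6: append 27 -> window=[22, 11, 9, 7, 27] -> max=27
step 7: append 19 -> window=[11, 9, 7, 27, 19] -> max=27
step 8: append 9 -> window=[9, 7, 27, 19, 9] -> max=27
step 9: append 0 -> window=[7, 27, 19, 9, 0] -> max=27
step 10: append 24 -> window=[27, 19, 9, 0, 24] -> max=27
step 11: append 0 -> window=[19, 9, 0, 24, 0] -> max=24
Recorded maximums: 26 27 27 27 27 27 24
Changes between consecutive maximums: 2

Answer: 2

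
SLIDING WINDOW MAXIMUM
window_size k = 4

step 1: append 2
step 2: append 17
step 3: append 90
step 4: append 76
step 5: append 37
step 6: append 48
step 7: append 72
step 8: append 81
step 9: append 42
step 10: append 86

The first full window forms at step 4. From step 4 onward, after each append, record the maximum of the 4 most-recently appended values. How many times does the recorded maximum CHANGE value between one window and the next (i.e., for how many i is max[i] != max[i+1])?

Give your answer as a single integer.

Answer: 3

Derivation:
step 1: append 2 -> window=[2] (not full yet)
step 2: append 17 -> window=[2, 17] (not full yet)
step 3: append 90 -> window=[2, 17, 90] (not full yet)
step 4: append 76 -> window=[2, 17, 90, 76] -> max=90
step 5: append 37 -> window=[17, 90, 76, 37] -> max=90
step 6: append 48 -> window=[90, 76, 37, 48] -> max=90
step 7: append 72 -> window=[76, 37, 48, 72] -> max=76
step 8: append 81 -> window=[37, 48, 72, 81] -> max=81
step 9: append 42 -> window=[48, 72, 81, 42] -> max=81
step 10: append 86 -> window=[72, 81, 42, 86] -> max=86
Recorded maximums: 90 90 90 76 81 81 86
Changes between consecutive maximums: 3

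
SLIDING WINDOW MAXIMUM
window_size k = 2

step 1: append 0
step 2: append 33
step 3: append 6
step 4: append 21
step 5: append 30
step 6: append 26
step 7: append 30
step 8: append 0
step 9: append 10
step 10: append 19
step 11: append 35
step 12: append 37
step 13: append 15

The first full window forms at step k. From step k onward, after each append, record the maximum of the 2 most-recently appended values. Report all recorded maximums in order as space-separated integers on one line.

Answer: 33 33 21 30 30 30 30 10 19 35 37 37

Derivation:
step 1: append 0 -> window=[0] (not full yet)
step 2: append 33 -> window=[0, 33] -> max=33
step 3: append 6 -> window=[33, 6] -> max=33
step 4: append 21 -> window=[6, 21] -> max=21
step 5: append 30 -> window=[21, 30] -> max=30
step 6: append 26 -> window=[30, 26] -> max=30
step 7: append 30 -> window=[26, 30] -> max=30
step 8: append 0 -> window=[30, 0] -> max=30
step 9: append 10 -> window=[0, 10] -> max=10
step 10: append 19 -> window=[10, 19] -> max=19
step 11: append 35 -> window=[19, 35] -> max=35
step 12: append 37 -> window=[35, 37] -> max=37
step 13: append 15 -> window=[37, 15] -> max=37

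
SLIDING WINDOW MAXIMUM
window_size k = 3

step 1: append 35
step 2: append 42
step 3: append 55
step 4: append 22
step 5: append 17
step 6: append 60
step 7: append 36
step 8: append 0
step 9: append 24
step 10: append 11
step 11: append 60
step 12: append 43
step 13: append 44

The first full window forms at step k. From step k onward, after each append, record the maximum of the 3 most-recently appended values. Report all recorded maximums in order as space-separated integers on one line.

step 1: append 35 -> window=[35] (not full yet)
step 2: append 42 -> window=[35, 42] (not full yet)
step 3: append 55 -> window=[35, 42, 55] -> max=55
step 4: append 22 -> window=[42, 55, 22] -> max=55
step 5: append 17 -> window=[55, 22, 17] -> max=55
step 6: append 60 -> window=[22, 17, 60] -> max=60
step 7: append 36 -> window=[17, 60, 36] -> max=60
step 8: append 0 -> window=[60, 36, 0] -> max=60
step 9: append 24 -> window=[36, 0, 24] -> max=36
step 10: append 11 -> window=[0, 24, 11] -> max=24
step 11: append 60 -> window=[24, 11, 60] -> max=60
step 12: append 43 -> window=[11, 60, 43] -> max=60
step 13: append 44 -> window=[60, 43, 44] -> max=60

Answer: 55 55 55 60 60 60 36 24 60 60 60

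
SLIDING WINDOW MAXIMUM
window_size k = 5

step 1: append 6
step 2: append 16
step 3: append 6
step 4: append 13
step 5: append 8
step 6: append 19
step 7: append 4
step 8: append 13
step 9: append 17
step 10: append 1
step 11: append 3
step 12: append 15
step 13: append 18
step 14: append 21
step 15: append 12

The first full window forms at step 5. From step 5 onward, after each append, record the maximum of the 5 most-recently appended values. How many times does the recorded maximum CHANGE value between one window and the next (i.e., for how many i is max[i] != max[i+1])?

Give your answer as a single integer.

Answer: 4

Derivation:
step 1: append 6 -> window=[6] (not full yet)
step 2: append 16 -> window=[6, 16] (not full yet)
step 3: append 6 -> window=[6, 16, 6] (not full yet)
step 4: append 13 -> window=[6, 16, 6, 13] (not full yet)
step 5: append 8 -> window=[6, 16, 6, 13, 8] -> max=16
step 6: append 19 -> window=[16, 6, 13, 8, 19] -> max=19
step 7: append 4 -> window=[6, 13, 8, 19, 4] -> max=19
step 8: append 13 -> window=[13, 8, 19, 4, 13] -> max=19
step 9: append 17 -> window=[8, 19, 4, 13, 17] -> max=19
step 10: append 1 -> window=[19, 4, 13, 17, 1] -> max=19
step 11: append 3 -> window=[4, 13, 17, 1, 3] -> max=17
step 12: append 15 -> window=[13, 17, 1, 3, 15] -> max=17
step 13: append 18 -> window=[17, 1, 3, 15, 18] -> max=18
step 14: append 21 -> window=[1, 3, 15, 18, 21] -> max=21
step 15: append 12 -> window=[3, 15, 18, 21, 12] -> max=21
Recorded maximums: 16 19 19 19 19 19 17 17 18 21 21
Changes between consecutive maximums: 4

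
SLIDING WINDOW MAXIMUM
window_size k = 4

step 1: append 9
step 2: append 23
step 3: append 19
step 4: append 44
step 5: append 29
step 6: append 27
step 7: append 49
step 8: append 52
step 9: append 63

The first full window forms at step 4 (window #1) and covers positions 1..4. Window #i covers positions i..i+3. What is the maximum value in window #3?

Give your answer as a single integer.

step 1: append 9 -> window=[9] (not full yet)
step 2: append 23 -> window=[9, 23] (not full yet)
step 3: append 19 -> window=[9, 23, 19] (not full yet)
step 4: append 44 -> window=[9, 23, 19, 44] -> max=44
step 5: append 29 -> window=[23, 19, 44, 29] -> max=44
step 6: append 27 -> window=[19, 44, 29, 27] -> max=44
Window #3 max = 44

Answer: 44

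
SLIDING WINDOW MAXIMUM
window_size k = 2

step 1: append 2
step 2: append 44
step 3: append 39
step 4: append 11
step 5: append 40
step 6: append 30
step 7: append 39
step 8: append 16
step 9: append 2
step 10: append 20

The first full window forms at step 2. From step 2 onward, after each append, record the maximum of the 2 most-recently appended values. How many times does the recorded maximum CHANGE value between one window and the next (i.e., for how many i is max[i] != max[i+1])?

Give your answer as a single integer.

step 1: append 2 -> window=[2] (not full yet)
step 2: append 44 -> window=[2, 44] -> max=44
step 3: append 39 -> window=[44, 39] -> max=44
step 4: append 11 -> window=[39, 11] -> max=39
step 5: append 40 -> window=[11, 40] -> max=40
step 6: append 30 -> window=[40, 30] -> max=40
step 7: append 39 -> window=[30, 39] -> max=39
step 8: append 16 -> window=[39, 16] -> max=39
step 9: append 2 -> window=[16, 2] -> max=16
step 10: append 20 -> window=[2, 20] -> max=20
Recorded maximums: 44 44 39 40 40 39 39 16 20
Changes between consecutive maximums: 5

Answer: 5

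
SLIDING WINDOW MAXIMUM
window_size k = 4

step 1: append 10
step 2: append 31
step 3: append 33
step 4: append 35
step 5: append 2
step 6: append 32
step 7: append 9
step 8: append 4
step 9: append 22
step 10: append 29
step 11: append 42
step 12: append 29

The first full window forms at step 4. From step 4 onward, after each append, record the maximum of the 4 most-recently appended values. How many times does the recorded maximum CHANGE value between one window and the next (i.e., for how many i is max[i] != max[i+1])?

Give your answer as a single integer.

step 1: append 10 -> window=[10] (not full yet)
step 2: append 31 -> window=[10, 31] (not full yet)
step 3: append 33 -> window=[10, 31, 33] (not full yet)
step 4: append 35 -> window=[10, 31, 33, 35] -> max=35
step 5: append 2 -> window=[31, 33, 35, 2] -> max=35
step 6: append 32 -> window=[33, 35, 2, 32] -> max=35
step 7: append 9 -> window=[35, 2, 32, 9] -> max=35
step 8: append 4 -> window=[2, 32, 9, 4] -> max=32
step 9: append 22 -> window=[32, 9, 4, 22] -> max=32
step 10: append 29 -> window=[9, 4, 22, 29] -> max=29
step 11: append 42 -> window=[4, 22, 29, 42] -> max=42
step 12: append 29 -> window=[22, 29, 42, 29] -> max=42
Recorded maximums: 35 35 35 35 32 32 29 42 42
Changes between consecutive maximums: 3

Answer: 3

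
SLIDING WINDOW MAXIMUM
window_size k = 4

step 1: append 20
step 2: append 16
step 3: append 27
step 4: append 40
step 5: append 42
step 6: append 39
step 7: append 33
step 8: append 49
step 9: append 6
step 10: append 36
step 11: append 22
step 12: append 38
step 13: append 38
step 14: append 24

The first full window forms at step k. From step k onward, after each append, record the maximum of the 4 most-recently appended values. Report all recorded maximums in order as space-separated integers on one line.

Answer: 40 42 42 42 49 49 49 49 38 38 38

Derivation:
step 1: append 20 -> window=[20] (not full yet)
step 2: append 16 -> window=[20, 16] (not full yet)
step 3: append 27 -> window=[20, 16, 27] (not full yet)
step 4: append 40 -> window=[20, 16, 27, 40] -> max=40
step 5: append 42 -> window=[16, 27, 40, 42] -> max=42
step 6: append 39 -> window=[27, 40, 42, 39] -> max=42
step 7: append 33 -> window=[40, 42, 39, 33] -> max=42
step 8: append 49 -> window=[42, 39, 33, 49] -> max=49
step 9: append 6 -> window=[39, 33, 49, 6] -> max=49
step 10: append 36 -> window=[33, 49, 6, 36] -> max=49
step 11: append 22 -> window=[49, 6, 36, 22] -> max=49
step 12: append 38 -> window=[6, 36, 22, 38] -> max=38
step 13: append 38 -> window=[36, 22, 38, 38] -> max=38
step 14: append 24 -> window=[22, 38, 38, 24] -> max=38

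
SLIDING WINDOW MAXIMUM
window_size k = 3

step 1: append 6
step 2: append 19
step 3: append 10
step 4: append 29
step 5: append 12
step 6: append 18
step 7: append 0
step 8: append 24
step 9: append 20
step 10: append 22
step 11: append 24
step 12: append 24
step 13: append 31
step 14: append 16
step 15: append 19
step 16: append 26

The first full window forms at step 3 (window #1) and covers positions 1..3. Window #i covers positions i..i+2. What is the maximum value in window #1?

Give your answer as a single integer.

Answer: 19

Derivation:
step 1: append 6 -> window=[6] (not full yet)
step 2: append 19 -> window=[6, 19] (not full yet)
step 3: append 10 -> window=[6, 19, 10] -> max=19
Window #1 max = 19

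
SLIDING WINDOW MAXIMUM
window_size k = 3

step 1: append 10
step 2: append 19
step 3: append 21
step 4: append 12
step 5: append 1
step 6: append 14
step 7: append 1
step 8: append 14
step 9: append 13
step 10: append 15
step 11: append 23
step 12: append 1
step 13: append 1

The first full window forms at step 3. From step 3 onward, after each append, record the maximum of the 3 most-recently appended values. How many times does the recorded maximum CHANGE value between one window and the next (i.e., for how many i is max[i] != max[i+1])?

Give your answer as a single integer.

Answer: 3

Derivation:
step 1: append 10 -> window=[10] (not full yet)
step 2: append 19 -> window=[10, 19] (not full yet)
step 3: append 21 -> window=[10, 19, 21] -> max=21
step 4: append 12 -> window=[19, 21, 12] -> max=21
step 5: append 1 -> window=[21, 12, 1] -> max=21
step 6: append 14 -> window=[12, 1, 14] -> max=14
step 7: append 1 -> window=[1, 14, 1] -> max=14
step 8: append 14 -> window=[14, 1, 14] -> max=14
step 9: append 13 -> window=[1, 14, 13] -> max=14
step 10: append 15 -> window=[14, 13, 15] -> max=15
step 11: append 23 -> window=[13, 15, 23] -> max=23
step 12: append 1 -> window=[15, 23, 1] -> max=23
step 13: append 1 -> window=[23, 1, 1] -> max=23
Recorded maximums: 21 21 21 14 14 14 14 15 23 23 23
Changes between consecutive maximums: 3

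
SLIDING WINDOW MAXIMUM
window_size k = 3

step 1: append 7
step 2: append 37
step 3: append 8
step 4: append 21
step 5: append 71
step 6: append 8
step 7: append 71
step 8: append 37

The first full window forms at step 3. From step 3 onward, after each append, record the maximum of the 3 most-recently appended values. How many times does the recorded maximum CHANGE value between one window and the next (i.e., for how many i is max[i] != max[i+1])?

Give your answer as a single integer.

step 1: append 7 -> window=[7] (not full yet)
step 2: append 37 -> window=[7, 37] (not full yet)
step 3: append 8 -> window=[7, 37, 8] -> max=37
step 4: append 21 -> window=[37, 8, 21] -> max=37
step 5: append 71 -> window=[8, 21, 71] -> max=71
step 6: append 8 -> window=[21, 71, 8] -> max=71
step 7: append 71 -> window=[71, 8, 71] -> max=71
step 8: append 37 -> window=[8, 71, 37] -> max=71
Recorded maximums: 37 37 71 71 71 71
Changes between consecutive maximums: 1

Answer: 1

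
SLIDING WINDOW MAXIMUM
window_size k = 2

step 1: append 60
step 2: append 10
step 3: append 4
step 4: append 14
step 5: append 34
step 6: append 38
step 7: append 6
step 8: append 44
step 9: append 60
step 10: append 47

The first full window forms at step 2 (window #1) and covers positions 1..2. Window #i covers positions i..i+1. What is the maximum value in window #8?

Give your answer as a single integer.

step 1: append 60 -> window=[60] (not full yet)
step 2: append 10 -> window=[60, 10] -> max=60
step 3: append 4 -> window=[10, 4] -> max=10
step 4: append 14 -> window=[4, 14] -> max=14
step 5: append 34 -> window=[14, 34] -> max=34
step 6: append 38 -> window=[34, 38] -> max=38
step 7: append 6 -> window=[38, 6] -> max=38
step 8: append 44 -> window=[6, 44] -> max=44
step 9: append 60 -> window=[44, 60] -> max=60
Window #8 max = 60

Answer: 60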